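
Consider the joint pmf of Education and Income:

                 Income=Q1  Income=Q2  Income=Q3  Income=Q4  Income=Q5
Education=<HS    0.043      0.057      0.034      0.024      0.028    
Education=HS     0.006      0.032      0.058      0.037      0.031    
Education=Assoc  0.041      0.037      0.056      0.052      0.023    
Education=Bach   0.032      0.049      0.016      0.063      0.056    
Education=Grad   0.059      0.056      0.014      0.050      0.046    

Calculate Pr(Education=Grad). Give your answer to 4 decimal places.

0.2250

P(Education=Grad) = 0.059 + 0.056 + 0.014 + 0.050 + 0.046 = 0.225.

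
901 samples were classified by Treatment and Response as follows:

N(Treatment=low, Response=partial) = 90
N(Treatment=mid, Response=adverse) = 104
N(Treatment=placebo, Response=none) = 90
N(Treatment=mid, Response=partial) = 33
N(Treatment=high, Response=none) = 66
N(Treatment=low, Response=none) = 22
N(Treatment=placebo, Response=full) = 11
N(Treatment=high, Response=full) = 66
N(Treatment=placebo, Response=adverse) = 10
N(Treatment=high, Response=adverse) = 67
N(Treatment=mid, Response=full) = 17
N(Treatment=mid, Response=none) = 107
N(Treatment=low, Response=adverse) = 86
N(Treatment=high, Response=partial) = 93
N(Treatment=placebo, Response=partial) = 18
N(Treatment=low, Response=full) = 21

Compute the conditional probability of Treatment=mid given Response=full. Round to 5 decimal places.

Total with Response=full: 11 + 21 + 17 + 66 = 115.
P(Treatment=mid | Response=full) = 17/115 = 0.14783.

0.14783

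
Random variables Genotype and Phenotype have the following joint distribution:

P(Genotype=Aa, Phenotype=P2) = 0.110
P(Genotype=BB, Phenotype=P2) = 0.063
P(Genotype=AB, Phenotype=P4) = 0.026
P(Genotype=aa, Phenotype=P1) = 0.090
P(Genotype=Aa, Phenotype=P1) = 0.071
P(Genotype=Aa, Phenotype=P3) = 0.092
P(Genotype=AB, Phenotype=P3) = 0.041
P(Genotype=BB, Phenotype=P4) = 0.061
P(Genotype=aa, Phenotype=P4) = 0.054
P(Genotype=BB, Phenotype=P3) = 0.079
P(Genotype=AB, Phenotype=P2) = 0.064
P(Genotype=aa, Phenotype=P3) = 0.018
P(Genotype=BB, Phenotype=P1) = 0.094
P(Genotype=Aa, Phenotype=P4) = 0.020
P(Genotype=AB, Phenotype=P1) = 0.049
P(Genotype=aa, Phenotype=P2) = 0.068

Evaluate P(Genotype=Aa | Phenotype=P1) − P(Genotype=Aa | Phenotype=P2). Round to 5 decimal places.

P(Phenotype=P1) = 0.071 + 0.090 + 0.049 + 0.094 = 0.304; P(Genotype=Aa | Phenotype=P1) = 0.071/0.304 = 0.233553.
P(Phenotype=P2) = 0.110 + 0.068 + 0.064 + 0.063 = 0.305; P(Genotype=Aa | Phenotype=P2) = 0.110/0.305 = 0.360656.
Difference = -0.12710.

-0.12710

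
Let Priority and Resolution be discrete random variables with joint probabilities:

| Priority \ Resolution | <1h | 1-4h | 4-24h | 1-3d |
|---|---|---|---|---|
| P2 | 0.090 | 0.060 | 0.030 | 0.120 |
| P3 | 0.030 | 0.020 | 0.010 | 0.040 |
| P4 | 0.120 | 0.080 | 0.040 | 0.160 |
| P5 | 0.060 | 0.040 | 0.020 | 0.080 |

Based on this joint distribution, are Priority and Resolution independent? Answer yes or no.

yes

Every cell satisfies P(Priority,Resolution) = P(Priority)·P(Resolution). For instance P(Priority=P3) = 0.100, P(Resolution=1-4h) = 0.200, and 0.100×0.200 = 0.020 matches the joint entry. So Priority and Resolution are independent.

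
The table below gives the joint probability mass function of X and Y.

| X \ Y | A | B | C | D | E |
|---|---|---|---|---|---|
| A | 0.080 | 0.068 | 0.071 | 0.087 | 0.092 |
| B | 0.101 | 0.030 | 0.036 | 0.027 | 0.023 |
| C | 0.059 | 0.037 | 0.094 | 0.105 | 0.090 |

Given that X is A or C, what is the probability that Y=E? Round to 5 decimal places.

P(X=A) = 0.080 + 0.068 + 0.071 + 0.087 + 0.092 = 0.398.
P(X=C) = 0.059 + 0.037 + 0.094 + 0.105 + 0.090 = 0.385.
P(X ∈ {A, C}) = 0.398 + 0.385 = 0.783; P(Y=E, X ∈ {A, C}) = 0.092 + 0.090 = 0.182.
P(Y=E | X ∈ {A, C}) = 0.182/0.783 = 0.23244.

0.23244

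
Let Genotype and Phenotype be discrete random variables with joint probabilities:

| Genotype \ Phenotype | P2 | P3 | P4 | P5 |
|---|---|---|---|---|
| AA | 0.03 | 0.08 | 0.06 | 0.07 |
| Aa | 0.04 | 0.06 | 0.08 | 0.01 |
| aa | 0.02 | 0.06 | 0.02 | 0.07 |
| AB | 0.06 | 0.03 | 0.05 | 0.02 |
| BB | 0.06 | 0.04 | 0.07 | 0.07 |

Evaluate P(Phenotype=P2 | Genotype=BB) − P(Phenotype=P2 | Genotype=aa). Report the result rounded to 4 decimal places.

P(Genotype=BB) = 0.06 + 0.04 + 0.07 + 0.07 = 0.24; P(Phenotype=P2 | Genotype=BB) = 0.06/0.24 = 0.25000.
P(Genotype=aa) = 0.02 + 0.06 + 0.02 + 0.07 = 0.17; P(Phenotype=P2 | Genotype=aa) = 0.02/0.17 = 0.11765.
Difference = 0.1324.

0.1324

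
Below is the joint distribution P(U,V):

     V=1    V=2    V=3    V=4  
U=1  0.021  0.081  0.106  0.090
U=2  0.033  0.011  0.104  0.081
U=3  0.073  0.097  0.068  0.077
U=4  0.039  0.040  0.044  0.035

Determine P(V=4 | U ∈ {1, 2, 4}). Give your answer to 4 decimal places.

0.3007

P(U=1) = 0.021 + 0.081 + 0.106 + 0.090 = 0.298.
P(U=2) = 0.033 + 0.011 + 0.104 + 0.081 = 0.229.
P(U=4) = 0.039 + 0.040 + 0.044 + 0.035 = 0.158.
P(U ∈ {1, 2, 4}) = 0.298 + 0.229 + 0.158 = 0.685; P(V=4, U ∈ {1, 2, 4}) = 0.090 + 0.081 + 0.035 = 0.206.
P(V=4 | U ∈ {1, 2, 4}) = 0.206/0.685 = 0.3007.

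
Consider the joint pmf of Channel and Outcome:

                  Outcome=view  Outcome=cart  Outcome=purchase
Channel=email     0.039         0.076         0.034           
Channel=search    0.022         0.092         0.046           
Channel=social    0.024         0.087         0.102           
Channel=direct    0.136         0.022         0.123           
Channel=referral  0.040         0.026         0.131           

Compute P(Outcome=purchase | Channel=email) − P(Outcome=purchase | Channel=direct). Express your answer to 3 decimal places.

-0.210

P(Channel=email) = 0.039 + 0.076 + 0.034 = 0.149; P(Outcome=purchase | Channel=email) = 0.034/0.149 = 0.2282.
P(Channel=direct) = 0.136 + 0.022 + 0.123 = 0.281; P(Outcome=purchase | Channel=direct) = 0.123/0.281 = 0.4377.
Difference = -0.210.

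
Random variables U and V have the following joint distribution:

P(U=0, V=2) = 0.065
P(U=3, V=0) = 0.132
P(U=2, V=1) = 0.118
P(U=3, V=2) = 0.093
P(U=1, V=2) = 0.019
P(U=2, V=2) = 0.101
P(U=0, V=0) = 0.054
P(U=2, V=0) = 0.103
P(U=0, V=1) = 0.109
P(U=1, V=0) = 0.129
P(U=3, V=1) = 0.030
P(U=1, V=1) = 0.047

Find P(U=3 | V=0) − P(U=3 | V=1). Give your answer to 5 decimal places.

0.21711

P(V=0) = 0.054 + 0.129 + 0.103 + 0.132 = 0.418; P(U=3 | V=0) = 0.132/0.418 = 0.315789.
P(V=1) = 0.109 + 0.047 + 0.118 + 0.030 = 0.304; P(U=3 | V=1) = 0.030/0.304 = 0.098684.
Difference = 0.21711.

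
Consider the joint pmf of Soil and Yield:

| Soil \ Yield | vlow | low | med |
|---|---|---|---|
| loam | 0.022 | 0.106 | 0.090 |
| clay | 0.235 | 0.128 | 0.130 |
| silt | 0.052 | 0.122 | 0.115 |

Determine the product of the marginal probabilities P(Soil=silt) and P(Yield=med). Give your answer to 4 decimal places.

P(Soil=silt) = 0.052 + 0.122 + 0.115 = 0.289.
P(Yield=med) = 0.090 + 0.130 + 0.115 = 0.335.
Product: 0.289 × 0.335 = 0.0968.

0.0968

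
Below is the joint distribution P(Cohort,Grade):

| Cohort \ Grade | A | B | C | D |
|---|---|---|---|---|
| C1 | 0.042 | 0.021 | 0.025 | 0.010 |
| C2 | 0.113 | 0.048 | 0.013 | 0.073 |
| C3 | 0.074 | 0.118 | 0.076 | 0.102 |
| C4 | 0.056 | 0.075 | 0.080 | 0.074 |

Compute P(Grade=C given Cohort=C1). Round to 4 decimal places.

0.2551

P(Cohort=C1) = 0.042 + 0.021 + 0.025 + 0.010 = 0.098.
P(Grade=C | Cohort=C1) = 0.025/0.098 = 0.2551.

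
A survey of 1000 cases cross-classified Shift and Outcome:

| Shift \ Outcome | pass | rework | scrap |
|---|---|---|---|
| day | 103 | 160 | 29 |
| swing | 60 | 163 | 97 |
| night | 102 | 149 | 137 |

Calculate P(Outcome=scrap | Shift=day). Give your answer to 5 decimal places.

0.09932

Total with Shift=day: 103 + 160 + 29 = 292.
P(Outcome=scrap | Shift=day) = 29/292 = 0.09932.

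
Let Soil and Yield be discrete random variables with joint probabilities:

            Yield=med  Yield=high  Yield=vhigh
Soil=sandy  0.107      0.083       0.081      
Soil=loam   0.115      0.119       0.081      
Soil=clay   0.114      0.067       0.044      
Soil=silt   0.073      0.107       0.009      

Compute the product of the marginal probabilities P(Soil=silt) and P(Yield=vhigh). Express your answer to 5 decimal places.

P(Soil=silt) = 0.073 + 0.107 + 0.009 = 0.189.
P(Yield=vhigh) = 0.081 + 0.081 + 0.044 + 0.009 = 0.215.
Product: 0.189 × 0.215 = 0.04064.

0.04064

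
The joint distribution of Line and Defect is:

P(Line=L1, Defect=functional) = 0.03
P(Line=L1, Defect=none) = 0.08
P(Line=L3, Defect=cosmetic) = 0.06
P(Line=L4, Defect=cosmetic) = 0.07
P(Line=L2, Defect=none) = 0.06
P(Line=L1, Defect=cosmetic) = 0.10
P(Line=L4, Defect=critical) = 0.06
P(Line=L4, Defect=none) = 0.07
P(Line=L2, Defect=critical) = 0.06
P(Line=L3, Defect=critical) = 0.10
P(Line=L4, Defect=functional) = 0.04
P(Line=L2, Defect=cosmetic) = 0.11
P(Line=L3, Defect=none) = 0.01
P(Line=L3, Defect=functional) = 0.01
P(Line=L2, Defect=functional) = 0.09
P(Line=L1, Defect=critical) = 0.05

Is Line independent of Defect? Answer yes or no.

no

P(Line=L3) = 0.18 and P(Defect=critical) = 0.27, so their product is 0.0486, but P(Line=L3, Defect=critical) = 0.10. Since these differ, Line and Defect are not independent.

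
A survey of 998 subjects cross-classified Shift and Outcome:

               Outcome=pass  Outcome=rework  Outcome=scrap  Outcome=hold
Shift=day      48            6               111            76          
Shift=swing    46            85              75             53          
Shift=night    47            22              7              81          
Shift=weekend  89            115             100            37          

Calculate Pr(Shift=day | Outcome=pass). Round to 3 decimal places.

Total with Outcome=pass: 48 + 46 + 47 + 89 = 230.
P(Shift=day | Outcome=pass) = 48/230 = 0.209.

0.209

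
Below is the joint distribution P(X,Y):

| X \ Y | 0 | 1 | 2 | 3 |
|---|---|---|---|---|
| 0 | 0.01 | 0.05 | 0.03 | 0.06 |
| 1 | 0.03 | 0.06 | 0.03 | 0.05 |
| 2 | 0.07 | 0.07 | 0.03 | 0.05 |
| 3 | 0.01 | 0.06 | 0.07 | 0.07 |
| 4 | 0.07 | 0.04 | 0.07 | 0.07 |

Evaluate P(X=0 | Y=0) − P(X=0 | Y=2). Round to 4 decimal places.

-0.0778

P(Y=0) = 0.01 + 0.03 + 0.07 + 0.01 + 0.07 = 0.19; P(X=0 | Y=0) = 0.01/0.19 = 0.05263.
P(Y=2) = 0.03 + 0.03 + 0.03 + 0.07 + 0.07 = 0.23; P(X=0 | Y=2) = 0.03/0.23 = 0.13043.
Difference = -0.0778.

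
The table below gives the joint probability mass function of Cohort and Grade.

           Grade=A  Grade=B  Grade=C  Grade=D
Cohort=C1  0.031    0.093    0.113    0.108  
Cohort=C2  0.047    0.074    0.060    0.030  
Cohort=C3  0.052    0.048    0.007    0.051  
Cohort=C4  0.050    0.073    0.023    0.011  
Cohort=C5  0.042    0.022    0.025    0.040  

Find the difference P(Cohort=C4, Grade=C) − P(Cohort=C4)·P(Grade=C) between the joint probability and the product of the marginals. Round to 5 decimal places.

-0.01280

P(Cohort=C4) = 0.050 + 0.073 + 0.023 + 0.011 = 0.157.
P(Grade=C) = 0.113 + 0.060 + 0.007 + 0.023 + 0.025 = 0.228.
P(Cohort=C4, Grade=C) − P(Cohort=C4)P(Grade=C) = 0.023 − 0.157×0.228 = -0.01280.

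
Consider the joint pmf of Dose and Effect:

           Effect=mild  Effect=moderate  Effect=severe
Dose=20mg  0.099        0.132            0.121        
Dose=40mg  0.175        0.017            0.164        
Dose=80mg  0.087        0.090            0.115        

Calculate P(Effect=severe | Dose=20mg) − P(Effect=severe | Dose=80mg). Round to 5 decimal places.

P(Dose=20mg) = 0.099 + 0.132 + 0.121 = 0.352; P(Effect=severe | Dose=20mg) = 0.121/0.352 = 0.343750.
P(Dose=80mg) = 0.087 + 0.090 + 0.115 = 0.292; P(Effect=severe | Dose=80mg) = 0.115/0.292 = 0.393836.
Difference = -0.05009.

-0.05009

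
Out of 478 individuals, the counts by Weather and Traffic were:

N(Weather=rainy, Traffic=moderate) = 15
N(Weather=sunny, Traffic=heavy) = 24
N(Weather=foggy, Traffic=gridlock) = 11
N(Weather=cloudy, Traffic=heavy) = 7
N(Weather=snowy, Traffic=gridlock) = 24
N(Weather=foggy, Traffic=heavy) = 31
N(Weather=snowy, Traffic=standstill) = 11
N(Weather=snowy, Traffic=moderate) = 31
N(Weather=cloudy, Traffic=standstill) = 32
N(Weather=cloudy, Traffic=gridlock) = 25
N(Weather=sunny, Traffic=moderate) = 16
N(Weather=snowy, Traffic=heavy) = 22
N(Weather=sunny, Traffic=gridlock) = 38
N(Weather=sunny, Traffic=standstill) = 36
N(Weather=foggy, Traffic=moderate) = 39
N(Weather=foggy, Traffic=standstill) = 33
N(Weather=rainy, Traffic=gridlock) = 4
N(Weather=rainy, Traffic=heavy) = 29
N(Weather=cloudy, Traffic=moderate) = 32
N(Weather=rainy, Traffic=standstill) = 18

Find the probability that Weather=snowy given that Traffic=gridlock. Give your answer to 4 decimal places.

0.2353

Total with Traffic=gridlock: 38 + 25 + 4 + 24 + 11 = 102.
P(Weather=snowy | Traffic=gridlock) = 24/102 = 0.2353.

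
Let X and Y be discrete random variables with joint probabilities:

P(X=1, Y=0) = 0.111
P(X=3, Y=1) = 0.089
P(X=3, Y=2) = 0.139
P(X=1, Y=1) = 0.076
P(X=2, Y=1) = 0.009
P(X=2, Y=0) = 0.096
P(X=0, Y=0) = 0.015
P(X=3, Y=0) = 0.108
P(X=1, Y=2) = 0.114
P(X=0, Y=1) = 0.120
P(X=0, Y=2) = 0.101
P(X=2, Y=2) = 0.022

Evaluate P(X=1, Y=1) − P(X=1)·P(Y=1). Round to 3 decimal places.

P(X=1) = 0.111 + 0.076 + 0.114 = 0.301.
P(Y=1) = 0.120 + 0.076 + 0.009 + 0.089 = 0.294.
P(X=1, Y=1) − P(X=1)P(Y=1) = 0.076 − 0.301×0.294 = -0.012.

-0.012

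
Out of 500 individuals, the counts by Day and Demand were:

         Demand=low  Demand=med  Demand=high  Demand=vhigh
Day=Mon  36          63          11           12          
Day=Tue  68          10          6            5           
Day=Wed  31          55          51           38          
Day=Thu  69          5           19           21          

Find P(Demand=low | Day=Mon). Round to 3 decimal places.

Total with Day=Mon: 36 + 63 + 11 + 12 = 122.
P(Demand=low | Day=Mon) = 36/122 = 0.295.

0.295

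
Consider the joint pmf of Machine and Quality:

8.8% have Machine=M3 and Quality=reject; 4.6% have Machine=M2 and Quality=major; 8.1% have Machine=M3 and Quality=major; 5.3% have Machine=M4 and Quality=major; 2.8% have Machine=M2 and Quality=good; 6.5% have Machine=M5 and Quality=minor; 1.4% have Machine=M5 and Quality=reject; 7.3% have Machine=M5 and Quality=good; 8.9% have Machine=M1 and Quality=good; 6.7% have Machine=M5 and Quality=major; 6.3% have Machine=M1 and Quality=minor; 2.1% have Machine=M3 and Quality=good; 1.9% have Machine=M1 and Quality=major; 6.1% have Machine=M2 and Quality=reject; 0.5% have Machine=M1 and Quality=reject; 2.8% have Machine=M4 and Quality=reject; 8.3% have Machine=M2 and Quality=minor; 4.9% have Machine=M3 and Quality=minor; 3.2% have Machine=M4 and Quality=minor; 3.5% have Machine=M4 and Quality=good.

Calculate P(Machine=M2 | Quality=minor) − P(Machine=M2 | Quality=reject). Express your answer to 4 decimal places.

-0.0270

P(Quality=minor) = 0.063 + 0.083 + 0.049 + 0.032 + 0.065 = 0.292; P(Machine=M2 | Quality=minor) = 0.083/0.292 = 0.28425.
P(Quality=reject) = 0.005 + 0.061 + 0.088 + 0.028 + 0.014 = 0.196; P(Machine=M2 | Quality=reject) = 0.061/0.196 = 0.31122.
Difference = -0.0270.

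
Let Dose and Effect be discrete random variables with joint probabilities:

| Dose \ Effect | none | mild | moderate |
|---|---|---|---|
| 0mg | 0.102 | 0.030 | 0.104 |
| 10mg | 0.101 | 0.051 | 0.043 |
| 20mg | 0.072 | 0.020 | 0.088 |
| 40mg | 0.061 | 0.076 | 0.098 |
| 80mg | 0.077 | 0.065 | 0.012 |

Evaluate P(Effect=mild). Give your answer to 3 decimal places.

P(Effect=mild) = 0.030 + 0.051 + 0.020 + 0.076 + 0.065 = 0.242.

0.242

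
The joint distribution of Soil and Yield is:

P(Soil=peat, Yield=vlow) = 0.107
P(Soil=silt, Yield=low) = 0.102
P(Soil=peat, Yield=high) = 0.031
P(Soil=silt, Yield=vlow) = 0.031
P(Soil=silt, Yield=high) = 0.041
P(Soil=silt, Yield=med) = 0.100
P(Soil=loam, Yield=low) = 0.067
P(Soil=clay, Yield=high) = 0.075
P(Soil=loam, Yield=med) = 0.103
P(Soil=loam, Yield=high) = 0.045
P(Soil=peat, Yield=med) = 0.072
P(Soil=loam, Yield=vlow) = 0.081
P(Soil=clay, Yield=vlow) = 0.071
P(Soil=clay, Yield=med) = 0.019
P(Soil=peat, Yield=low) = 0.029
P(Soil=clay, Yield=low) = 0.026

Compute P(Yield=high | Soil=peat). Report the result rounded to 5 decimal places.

0.12971

P(Soil=peat) = 0.107 + 0.029 + 0.072 + 0.031 = 0.239.
P(Yield=high | Soil=peat) = 0.031/0.239 = 0.12971.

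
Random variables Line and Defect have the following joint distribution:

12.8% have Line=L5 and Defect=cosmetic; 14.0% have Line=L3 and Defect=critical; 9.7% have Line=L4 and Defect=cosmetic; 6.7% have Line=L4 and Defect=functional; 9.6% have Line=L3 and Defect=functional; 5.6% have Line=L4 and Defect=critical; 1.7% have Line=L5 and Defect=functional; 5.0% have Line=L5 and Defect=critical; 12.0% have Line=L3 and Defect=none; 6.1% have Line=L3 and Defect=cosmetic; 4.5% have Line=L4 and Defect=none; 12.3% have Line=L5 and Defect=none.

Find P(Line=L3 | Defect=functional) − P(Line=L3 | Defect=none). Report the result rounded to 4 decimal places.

0.1167

P(Defect=functional) = 0.096 + 0.067 + 0.017 = 0.180; P(Line=L3 | Defect=functional) = 0.096/0.180 = 0.53333.
P(Defect=none) = 0.120 + 0.045 + 0.123 = 0.288; P(Line=L3 | Defect=none) = 0.120/0.288 = 0.41667.
Difference = 0.1167.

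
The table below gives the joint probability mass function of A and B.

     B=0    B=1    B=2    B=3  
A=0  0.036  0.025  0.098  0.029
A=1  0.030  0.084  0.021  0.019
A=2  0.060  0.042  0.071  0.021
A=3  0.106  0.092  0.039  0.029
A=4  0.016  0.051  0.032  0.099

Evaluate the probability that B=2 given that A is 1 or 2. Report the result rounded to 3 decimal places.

P(A=1) = 0.030 + 0.084 + 0.021 + 0.019 = 0.154.
P(A=2) = 0.060 + 0.042 + 0.071 + 0.021 = 0.194.
P(A ∈ {1, 2}) = 0.154 + 0.194 = 0.348; P(B=2, A ∈ {1, 2}) = 0.021 + 0.071 = 0.092.
P(B=2 | A ∈ {1, 2}) = 0.092/0.348 = 0.264.

0.264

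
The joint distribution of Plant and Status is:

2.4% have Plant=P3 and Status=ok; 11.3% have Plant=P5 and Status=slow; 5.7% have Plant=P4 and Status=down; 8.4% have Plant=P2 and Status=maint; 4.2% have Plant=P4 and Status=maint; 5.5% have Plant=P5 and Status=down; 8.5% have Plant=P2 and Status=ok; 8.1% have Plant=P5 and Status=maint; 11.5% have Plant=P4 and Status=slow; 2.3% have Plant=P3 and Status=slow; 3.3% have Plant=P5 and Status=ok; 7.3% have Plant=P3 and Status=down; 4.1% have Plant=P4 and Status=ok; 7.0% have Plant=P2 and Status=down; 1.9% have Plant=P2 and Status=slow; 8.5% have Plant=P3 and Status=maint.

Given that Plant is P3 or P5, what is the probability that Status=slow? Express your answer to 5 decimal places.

0.27926

P(Plant=P3) = 0.024 + 0.023 + 0.073 + 0.085 = 0.205.
P(Plant=P5) = 0.033 + 0.113 + 0.055 + 0.081 = 0.282.
P(Plant ∈ {P3, P5}) = 0.205 + 0.282 = 0.487; P(Status=slow, Plant ∈ {P3, P5}) = 0.023 + 0.113 = 0.136.
P(Status=slow | Plant ∈ {P3, P5}) = 0.136/0.487 = 0.27926.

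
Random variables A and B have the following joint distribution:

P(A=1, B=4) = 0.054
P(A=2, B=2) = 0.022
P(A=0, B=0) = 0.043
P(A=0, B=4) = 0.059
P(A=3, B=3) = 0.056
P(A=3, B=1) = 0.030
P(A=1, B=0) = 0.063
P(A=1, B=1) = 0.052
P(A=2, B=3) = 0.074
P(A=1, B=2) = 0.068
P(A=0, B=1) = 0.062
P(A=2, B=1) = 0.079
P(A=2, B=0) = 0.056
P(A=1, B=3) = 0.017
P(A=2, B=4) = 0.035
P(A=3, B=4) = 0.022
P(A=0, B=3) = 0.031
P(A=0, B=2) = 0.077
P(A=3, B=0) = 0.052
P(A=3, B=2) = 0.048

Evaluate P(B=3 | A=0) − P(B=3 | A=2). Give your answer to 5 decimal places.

-0.16422

P(A=0) = 0.043 + 0.062 + 0.077 + 0.031 + 0.059 = 0.272; P(B=3 | A=0) = 0.031/0.272 = 0.113971.
P(A=2) = 0.056 + 0.079 + 0.022 + 0.074 + 0.035 = 0.266; P(B=3 | A=2) = 0.074/0.266 = 0.278195.
Difference = -0.16422.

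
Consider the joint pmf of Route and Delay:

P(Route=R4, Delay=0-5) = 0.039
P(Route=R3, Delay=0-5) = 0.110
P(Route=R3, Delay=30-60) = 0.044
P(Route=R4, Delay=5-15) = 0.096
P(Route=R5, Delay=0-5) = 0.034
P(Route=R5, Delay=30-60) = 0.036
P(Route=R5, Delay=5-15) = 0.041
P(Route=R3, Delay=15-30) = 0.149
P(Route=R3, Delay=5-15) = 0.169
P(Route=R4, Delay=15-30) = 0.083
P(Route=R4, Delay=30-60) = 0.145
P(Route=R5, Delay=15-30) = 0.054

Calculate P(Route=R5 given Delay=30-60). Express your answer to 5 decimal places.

0.16000

P(Delay=30-60) = 0.044 + 0.145 + 0.036 = 0.225.
P(Route=R5 | Delay=30-60) = 0.036/0.225 = 0.16000.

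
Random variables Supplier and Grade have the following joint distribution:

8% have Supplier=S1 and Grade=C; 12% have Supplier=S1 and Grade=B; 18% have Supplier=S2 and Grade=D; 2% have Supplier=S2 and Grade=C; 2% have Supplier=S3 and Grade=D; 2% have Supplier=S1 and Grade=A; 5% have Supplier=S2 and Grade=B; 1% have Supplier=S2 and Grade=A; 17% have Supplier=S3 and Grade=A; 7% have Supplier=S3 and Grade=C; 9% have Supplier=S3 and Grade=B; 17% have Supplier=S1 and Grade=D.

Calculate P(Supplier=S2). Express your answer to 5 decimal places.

0.26000

P(Supplier=S2) = 0.01 + 0.05 + 0.02 + 0.18 = 0.26.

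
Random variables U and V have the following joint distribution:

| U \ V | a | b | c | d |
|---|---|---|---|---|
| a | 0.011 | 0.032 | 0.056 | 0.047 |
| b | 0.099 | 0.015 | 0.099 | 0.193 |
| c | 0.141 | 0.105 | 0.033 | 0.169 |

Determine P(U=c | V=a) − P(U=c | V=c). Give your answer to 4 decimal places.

0.3862

P(V=a) = 0.011 + 0.099 + 0.141 = 0.251; P(U=c | V=a) = 0.141/0.251 = 0.56175.
P(V=c) = 0.056 + 0.099 + 0.033 = 0.188; P(U=c | V=c) = 0.033/0.188 = 0.17553.
Difference = 0.3862.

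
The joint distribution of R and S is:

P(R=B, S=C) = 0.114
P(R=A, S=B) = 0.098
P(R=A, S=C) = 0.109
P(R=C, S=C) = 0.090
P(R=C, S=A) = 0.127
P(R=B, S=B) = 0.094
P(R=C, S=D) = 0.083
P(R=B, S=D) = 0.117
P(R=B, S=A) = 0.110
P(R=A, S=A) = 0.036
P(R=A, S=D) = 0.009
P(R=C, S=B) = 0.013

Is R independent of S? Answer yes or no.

P(R=C) = 0.313 and P(S=B) = 0.205, so their product is 0.06417, but P(R=C, S=B) = 0.013. Since these differ, R and S are not independent.

no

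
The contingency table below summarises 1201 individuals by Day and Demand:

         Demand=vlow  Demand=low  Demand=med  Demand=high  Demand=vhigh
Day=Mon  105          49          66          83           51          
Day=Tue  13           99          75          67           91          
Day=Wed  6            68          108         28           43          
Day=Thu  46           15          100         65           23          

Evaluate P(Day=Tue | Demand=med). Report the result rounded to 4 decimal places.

0.2149

Total with Demand=med: 66 + 75 + 108 + 100 = 349.
P(Day=Tue | Demand=med) = 75/349 = 0.2149.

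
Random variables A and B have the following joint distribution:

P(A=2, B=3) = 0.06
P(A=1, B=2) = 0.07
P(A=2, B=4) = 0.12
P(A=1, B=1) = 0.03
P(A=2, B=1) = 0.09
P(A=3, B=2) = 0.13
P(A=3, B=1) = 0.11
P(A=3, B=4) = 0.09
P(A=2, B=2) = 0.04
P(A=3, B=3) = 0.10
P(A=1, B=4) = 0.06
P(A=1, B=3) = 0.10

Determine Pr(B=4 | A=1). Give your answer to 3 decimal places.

P(A=1) = 0.03 + 0.07 + 0.10 + 0.06 = 0.26.
P(B=4 | A=1) = 0.06/0.26 = 0.231.

0.231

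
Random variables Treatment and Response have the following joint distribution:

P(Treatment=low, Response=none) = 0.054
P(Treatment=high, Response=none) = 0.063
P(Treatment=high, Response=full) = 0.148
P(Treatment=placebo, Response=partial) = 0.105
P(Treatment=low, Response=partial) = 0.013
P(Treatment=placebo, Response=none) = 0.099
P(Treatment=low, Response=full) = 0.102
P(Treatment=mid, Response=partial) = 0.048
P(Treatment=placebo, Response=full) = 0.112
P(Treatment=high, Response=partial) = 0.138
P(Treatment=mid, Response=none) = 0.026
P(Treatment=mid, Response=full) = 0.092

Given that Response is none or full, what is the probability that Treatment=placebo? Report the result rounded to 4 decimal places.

0.3032

P(Response=none) = 0.099 + 0.054 + 0.026 + 0.063 = 0.242.
P(Response=full) = 0.112 + 0.102 + 0.092 + 0.148 = 0.454.
P(Response ∈ {none, full}) = 0.242 + 0.454 = 0.696; P(Treatment=placebo, Response ∈ {none, full}) = 0.099 + 0.112 = 0.211.
P(Treatment=placebo | Response ∈ {none, full}) = 0.211/0.696 = 0.3032.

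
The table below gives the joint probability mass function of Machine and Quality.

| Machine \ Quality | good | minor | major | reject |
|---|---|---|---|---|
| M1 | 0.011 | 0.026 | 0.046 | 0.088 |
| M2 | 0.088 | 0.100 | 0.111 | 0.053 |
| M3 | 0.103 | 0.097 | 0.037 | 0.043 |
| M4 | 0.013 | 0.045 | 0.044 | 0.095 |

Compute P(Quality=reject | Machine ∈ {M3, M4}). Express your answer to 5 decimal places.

P(Machine=M3) = 0.103 + 0.097 + 0.037 + 0.043 = 0.280.
P(Machine=M4) = 0.013 + 0.045 + 0.044 + 0.095 = 0.197.
P(Machine ∈ {M3, M4}) = 0.280 + 0.197 = 0.477; P(Quality=reject, Machine ∈ {M3, M4}) = 0.043 + 0.095 = 0.138.
P(Quality=reject | Machine ∈ {M3, M4}) = 0.138/0.477 = 0.28931.

0.28931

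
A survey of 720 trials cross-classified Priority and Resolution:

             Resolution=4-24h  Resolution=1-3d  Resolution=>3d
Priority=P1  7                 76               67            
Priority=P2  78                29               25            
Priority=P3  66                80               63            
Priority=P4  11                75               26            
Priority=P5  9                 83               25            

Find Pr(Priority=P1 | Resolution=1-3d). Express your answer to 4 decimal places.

Total with Resolution=1-3d: 76 + 29 + 80 + 75 + 83 = 343.
P(Priority=P1 | Resolution=1-3d) = 76/343 = 0.2216.

0.2216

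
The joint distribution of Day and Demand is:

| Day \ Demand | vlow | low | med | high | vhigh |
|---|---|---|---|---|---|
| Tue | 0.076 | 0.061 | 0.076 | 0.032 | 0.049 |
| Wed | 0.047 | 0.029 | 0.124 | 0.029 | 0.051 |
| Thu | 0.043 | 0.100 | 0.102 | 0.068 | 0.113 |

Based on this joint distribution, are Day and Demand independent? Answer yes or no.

P(Day=Wed) = 0.280 and P(Demand=med) = 0.302, so their product is 0.08456, but P(Day=Wed, Demand=med) = 0.124. Since these differ, Day and Demand are not independent.

no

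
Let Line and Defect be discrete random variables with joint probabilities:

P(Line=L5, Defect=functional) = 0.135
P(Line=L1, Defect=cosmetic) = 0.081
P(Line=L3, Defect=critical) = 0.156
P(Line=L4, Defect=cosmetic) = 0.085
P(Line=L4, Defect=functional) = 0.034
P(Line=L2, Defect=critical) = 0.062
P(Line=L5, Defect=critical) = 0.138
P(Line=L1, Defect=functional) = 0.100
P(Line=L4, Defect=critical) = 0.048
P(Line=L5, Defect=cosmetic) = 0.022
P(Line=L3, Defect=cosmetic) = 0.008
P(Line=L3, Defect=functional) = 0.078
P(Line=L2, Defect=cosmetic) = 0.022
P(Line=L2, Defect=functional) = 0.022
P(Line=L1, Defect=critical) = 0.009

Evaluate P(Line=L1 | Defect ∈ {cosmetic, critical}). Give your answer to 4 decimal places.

0.1426

P(Defect=cosmetic) = 0.081 + 0.022 + 0.008 + 0.085 + 0.022 = 0.218.
P(Defect=critical) = 0.009 + 0.062 + 0.156 + 0.048 + 0.138 = 0.413.
P(Defect ∈ {cosmetic, critical}) = 0.218 + 0.413 = 0.631; P(Line=L1, Defect ∈ {cosmetic, critical}) = 0.081 + 0.009 = 0.090.
P(Line=L1 | Defect ∈ {cosmetic, critical}) = 0.090/0.631 = 0.1426.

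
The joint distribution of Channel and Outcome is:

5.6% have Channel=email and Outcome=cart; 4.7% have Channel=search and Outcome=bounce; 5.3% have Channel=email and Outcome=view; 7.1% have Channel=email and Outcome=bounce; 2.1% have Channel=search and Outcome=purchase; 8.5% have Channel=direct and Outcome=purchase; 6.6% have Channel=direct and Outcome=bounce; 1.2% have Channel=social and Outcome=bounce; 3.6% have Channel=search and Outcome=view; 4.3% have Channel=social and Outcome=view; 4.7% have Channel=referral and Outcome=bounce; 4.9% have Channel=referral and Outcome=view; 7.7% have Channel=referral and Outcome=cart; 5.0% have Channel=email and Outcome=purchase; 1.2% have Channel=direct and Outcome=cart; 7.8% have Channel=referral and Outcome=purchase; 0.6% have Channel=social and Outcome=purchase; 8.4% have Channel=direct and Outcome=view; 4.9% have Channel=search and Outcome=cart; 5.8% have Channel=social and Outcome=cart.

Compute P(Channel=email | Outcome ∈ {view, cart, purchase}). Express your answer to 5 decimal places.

P(Outcome=view) = 0.053 + 0.036 + 0.043 + 0.084 + 0.049 = 0.265.
P(Outcome=cart) = 0.056 + 0.049 + 0.058 + 0.012 + 0.077 = 0.252.
P(Outcome=purchase) = 0.050 + 0.021 + 0.006 + 0.085 + 0.078 = 0.240.
P(Outcome ∈ {view, cart, purchase}) = 0.265 + 0.252 + 0.240 = 0.757; P(Channel=email, Outcome ∈ {view, cart, purchase}) = 0.053 + 0.056 + 0.050 = 0.159.
P(Channel=email | Outcome ∈ {view, cart, purchase}) = 0.159/0.757 = 0.21004.

0.21004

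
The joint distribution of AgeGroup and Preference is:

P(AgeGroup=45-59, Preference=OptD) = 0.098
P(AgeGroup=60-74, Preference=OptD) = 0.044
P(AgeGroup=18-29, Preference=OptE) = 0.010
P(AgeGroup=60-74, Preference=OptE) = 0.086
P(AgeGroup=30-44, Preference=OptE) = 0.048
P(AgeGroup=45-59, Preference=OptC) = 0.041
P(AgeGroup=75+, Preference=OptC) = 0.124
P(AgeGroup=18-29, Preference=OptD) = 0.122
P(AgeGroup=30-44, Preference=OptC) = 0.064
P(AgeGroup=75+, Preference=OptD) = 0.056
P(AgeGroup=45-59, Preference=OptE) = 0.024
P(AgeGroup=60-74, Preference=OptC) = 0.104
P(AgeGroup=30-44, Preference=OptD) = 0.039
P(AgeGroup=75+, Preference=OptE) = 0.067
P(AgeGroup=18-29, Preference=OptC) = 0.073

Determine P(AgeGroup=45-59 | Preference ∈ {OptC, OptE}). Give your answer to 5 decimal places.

P(Preference=OptC) = 0.073 + 0.064 + 0.041 + 0.104 + 0.124 = 0.406.
P(Preference=OptE) = 0.010 + 0.048 + 0.024 + 0.086 + 0.067 = 0.235.
P(Preference ∈ {OptC, OptE}) = 0.406 + 0.235 = 0.641; P(AgeGroup=45-59, Preference ∈ {OptC, OptE}) = 0.041 + 0.024 = 0.065.
P(AgeGroup=45-59 | Preference ∈ {OptC, OptE}) = 0.065/0.641 = 0.10140.

0.10140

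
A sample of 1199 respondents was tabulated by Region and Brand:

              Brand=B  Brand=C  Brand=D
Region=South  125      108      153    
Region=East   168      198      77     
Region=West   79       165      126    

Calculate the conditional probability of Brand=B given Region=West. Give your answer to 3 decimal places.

0.214

Total with Region=West: 79 + 165 + 126 = 370.
P(Brand=B | Region=West) = 79/370 = 0.214.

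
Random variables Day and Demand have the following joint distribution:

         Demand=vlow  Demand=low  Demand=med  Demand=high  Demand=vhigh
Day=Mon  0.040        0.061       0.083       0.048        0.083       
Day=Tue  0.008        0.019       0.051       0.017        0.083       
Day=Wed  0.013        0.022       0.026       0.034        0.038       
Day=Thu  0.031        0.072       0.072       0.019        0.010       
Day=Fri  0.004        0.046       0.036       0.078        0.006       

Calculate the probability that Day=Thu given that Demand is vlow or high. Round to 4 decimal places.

0.1712

P(Demand=vlow) = 0.040 + 0.008 + 0.013 + 0.031 + 0.004 = 0.096.
P(Demand=high) = 0.048 + 0.017 + 0.034 + 0.019 + 0.078 = 0.196.
P(Demand ∈ {vlow, high}) = 0.096 + 0.196 = 0.292; P(Day=Thu, Demand ∈ {vlow, high}) = 0.031 + 0.019 = 0.050.
P(Day=Thu | Demand ∈ {vlow, high}) = 0.050/0.292 = 0.1712.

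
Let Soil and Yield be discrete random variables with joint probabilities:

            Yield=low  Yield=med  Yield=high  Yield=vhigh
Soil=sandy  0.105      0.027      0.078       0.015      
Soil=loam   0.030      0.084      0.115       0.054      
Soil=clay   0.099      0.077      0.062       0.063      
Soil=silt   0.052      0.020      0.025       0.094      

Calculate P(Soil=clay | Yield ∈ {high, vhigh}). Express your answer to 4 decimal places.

0.2470

P(Yield=high) = 0.078 + 0.115 + 0.062 + 0.025 = 0.280.
P(Yield=vhigh) = 0.015 + 0.054 + 0.063 + 0.094 = 0.226.
P(Yield ∈ {high, vhigh}) = 0.280 + 0.226 = 0.506; P(Soil=clay, Yield ∈ {high, vhigh}) = 0.062 + 0.063 = 0.125.
P(Soil=clay | Yield ∈ {high, vhigh}) = 0.125/0.506 = 0.2470.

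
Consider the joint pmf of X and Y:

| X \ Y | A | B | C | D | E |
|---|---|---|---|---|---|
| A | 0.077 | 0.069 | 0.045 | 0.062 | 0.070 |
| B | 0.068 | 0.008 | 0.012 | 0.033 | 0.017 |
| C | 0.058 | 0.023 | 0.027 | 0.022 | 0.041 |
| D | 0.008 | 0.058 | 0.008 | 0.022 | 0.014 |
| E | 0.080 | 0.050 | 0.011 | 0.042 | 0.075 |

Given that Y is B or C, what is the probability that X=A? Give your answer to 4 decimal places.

P(Y=B) = 0.069 + 0.008 + 0.023 + 0.058 + 0.050 = 0.208.
P(Y=C) = 0.045 + 0.012 + 0.027 + 0.008 + 0.011 = 0.103.
P(Y ∈ {B, C}) = 0.208 + 0.103 = 0.311; P(X=A, Y ∈ {B, C}) = 0.069 + 0.045 = 0.114.
P(X=A | Y ∈ {B, C}) = 0.114/0.311 = 0.3666.

0.3666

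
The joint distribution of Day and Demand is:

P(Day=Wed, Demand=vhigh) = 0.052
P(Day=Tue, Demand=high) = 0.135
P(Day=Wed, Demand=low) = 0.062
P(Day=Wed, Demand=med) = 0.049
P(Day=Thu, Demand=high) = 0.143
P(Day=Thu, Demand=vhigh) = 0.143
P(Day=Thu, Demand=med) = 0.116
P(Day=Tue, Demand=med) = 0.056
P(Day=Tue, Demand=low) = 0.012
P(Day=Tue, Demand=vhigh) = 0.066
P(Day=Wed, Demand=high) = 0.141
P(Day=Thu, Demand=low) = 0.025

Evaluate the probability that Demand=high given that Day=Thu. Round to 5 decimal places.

P(Day=Thu) = 0.025 + 0.116 + 0.143 + 0.143 = 0.427.
P(Demand=high | Day=Thu) = 0.143/0.427 = 0.33489.

0.33489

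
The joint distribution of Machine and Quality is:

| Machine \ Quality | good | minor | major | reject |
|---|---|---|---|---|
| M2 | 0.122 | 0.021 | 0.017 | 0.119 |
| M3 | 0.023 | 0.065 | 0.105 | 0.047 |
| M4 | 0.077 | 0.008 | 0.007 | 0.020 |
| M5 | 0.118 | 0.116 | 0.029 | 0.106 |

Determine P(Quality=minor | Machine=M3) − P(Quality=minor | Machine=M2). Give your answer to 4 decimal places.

P(Machine=M3) = 0.023 + 0.065 + 0.105 + 0.047 = 0.240; P(Quality=minor | Machine=M3) = 0.065/0.240 = 0.27083.
P(Machine=M2) = 0.122 + 0.021 + 0.017 + 0.119 = 0.279; P(Quality=minor | Machine=M2) = 0.021/0.279 = 0.07527.
Difference = 0.1956.

0.1956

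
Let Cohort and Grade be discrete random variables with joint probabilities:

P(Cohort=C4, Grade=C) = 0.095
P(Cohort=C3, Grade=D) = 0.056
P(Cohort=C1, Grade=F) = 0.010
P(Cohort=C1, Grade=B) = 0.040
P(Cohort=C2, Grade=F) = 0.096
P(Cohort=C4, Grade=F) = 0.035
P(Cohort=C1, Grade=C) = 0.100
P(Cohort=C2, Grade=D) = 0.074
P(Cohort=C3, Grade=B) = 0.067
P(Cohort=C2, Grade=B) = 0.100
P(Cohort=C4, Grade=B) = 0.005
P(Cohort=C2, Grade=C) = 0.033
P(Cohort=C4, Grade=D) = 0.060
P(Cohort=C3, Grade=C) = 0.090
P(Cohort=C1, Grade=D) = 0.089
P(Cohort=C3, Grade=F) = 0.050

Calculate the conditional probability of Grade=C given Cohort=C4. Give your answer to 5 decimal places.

P(Cohort=C4) = 0.005 + 0.095 + 0.060 + 0.035 = 0.195.
P(Grade=C | Cohort=C4) = 0.095/0.195 = 0.48718.

0.48718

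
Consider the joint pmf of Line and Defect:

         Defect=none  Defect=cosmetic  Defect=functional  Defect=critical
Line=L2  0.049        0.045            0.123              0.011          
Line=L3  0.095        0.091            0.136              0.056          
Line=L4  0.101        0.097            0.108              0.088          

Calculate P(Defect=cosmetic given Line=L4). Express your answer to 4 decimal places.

0.2462

P(Line=L4) = 0.101 + 0.097 + 0.108 + 0.088 = 0.394.
P(Defect=cosmetic | Line=L4) = 0.097/0.394 = 0.2462.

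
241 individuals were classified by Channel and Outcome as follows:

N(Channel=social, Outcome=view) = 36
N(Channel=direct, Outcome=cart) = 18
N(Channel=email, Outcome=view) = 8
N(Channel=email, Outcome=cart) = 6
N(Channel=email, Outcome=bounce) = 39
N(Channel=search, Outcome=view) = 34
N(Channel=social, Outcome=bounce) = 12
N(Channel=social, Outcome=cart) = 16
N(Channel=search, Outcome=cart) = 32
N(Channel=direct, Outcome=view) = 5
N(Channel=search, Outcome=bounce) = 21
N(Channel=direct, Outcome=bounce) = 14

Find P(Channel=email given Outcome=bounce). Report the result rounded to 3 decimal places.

Total with Outcome=bounce: 39 + 21 + 12 + 14 = 86.
P(Channel=email | Outcome=bounce) = 39/86 = 0.453.

0.453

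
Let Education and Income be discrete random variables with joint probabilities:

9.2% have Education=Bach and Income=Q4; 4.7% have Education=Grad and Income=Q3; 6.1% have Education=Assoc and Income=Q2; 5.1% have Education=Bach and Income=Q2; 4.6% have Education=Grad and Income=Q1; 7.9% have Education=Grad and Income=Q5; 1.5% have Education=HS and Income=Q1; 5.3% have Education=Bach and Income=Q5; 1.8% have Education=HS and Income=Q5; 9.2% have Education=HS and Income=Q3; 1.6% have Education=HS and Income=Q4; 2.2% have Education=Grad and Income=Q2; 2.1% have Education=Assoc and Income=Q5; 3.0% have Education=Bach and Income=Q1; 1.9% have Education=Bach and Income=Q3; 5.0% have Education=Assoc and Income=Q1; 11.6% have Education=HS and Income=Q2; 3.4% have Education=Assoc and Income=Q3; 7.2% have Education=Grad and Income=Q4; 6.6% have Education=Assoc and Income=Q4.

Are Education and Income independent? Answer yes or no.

no

P(Education=HS) = 0.257 and P(Income=Q2) = 0.250, so their product is 0.06425, but P(Education=HS, Income=Q2) = 0.116. Since these differ, Education and Income are not independent.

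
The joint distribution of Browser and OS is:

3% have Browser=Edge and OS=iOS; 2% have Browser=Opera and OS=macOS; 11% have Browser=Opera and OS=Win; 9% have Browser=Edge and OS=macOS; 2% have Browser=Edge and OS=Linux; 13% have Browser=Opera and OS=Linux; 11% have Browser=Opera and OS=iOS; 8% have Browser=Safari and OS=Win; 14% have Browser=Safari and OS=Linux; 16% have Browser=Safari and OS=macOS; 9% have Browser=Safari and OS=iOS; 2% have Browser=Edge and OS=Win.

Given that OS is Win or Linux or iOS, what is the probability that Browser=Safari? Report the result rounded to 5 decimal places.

0.42466

P(OS=Win) = 0.08 + 0.02 + 0.11 = 0.21.
P(OS=Linux) = 0.14 + 0.02 + 0.13 = 0.29.
P(OS=iOS) = 0.09 + 0.03 + 0.11 = 0.23.
P(OS ∈ {Win, Linux, iOS}) = 0.21 + 0.29 + 0.23 = 0.73; P(Browser=Safari, OS ∈ {Win, Linux, iOS}) = 0.08 + 0.14 + 0.09 = 0.31.
P(Browser=Safari | OS ∈ {Win, Linux, iOS}) = 0.31/0.73 = 0.42466.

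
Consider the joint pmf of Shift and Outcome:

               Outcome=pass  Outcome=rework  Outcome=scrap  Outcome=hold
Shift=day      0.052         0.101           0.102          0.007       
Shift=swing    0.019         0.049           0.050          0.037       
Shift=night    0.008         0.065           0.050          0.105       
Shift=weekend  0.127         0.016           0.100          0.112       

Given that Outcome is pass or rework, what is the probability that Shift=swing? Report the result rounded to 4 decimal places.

0.1556

P(Outcome=pass) = 0.052 + 0.019 + 0.008 + 0.127 = 0.206.
P(Outcome=rework) = 0.101 + 0.049 + 0.065 + 0.016 = 0.231.
P(Outcome ∈ {pass, rework}) = 0.206 + 0.231 = 0.437; P(Shift=swing, Outcome ∈ {pass, rework}) = 0.019 + 0.049 = 0.068.
P(Shift=swing | Outcome ∈ {pass, rework}) = 0.068/0.437 = 0.1556.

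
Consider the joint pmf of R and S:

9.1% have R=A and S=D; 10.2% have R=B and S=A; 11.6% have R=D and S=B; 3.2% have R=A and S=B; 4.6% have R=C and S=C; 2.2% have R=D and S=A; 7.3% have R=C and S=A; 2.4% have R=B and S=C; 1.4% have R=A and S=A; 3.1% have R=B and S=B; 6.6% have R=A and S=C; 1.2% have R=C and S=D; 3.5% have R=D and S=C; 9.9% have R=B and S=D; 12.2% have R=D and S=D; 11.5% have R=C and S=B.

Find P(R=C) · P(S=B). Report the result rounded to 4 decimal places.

0.0723

P(R=C) = 0.073 + 0.115 + 0.046 + 0.012 = 0.246.
P(S=B) = 0.032 + 0.031 + 0.115 + 0.116 = 0.294.
Product: 0.246 × 0.294 = 0.0723.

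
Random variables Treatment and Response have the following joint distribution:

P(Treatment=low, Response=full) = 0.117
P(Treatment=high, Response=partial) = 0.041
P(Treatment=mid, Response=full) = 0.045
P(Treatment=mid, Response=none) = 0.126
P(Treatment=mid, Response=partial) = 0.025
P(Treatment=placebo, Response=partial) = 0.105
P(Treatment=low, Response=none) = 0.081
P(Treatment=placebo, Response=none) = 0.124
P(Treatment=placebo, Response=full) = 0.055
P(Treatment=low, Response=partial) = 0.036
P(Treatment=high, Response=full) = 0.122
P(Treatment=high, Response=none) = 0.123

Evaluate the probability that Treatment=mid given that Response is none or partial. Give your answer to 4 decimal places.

0.2284

P(Response=none) = 0.124 + 0.081 + 0.126 + 0.123 = 0.454.
P(Response=partial) = 0.105 + 0.036 + 0.025 + 0.041 = 0.207.
P(Response ∈ {none, partial}) = 0.454 + 0.207 = 0.661; P(Treatment=mid, Response ∈ {none, partial}) = 0.126 + 0.025 = 0.151.
P(Treatment=mid | Response ∈ {none, partial}) = 0.151/0.661 = 0.2284.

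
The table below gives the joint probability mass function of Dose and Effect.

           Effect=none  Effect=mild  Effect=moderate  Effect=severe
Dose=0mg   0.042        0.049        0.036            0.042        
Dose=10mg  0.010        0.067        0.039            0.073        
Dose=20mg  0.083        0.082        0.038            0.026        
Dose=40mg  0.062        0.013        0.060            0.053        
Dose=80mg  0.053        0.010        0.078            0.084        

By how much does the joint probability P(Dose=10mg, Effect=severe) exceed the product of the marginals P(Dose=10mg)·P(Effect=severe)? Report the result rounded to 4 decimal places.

0.0205

P(Dose=10mg) = 0.010 + 0.067 + 0.039 + 0.073 = 0.189.
P(Effect=severe) = 0.042 + 0.073 + 0.026 + 0.053 + 0.084 = 0.278.
P(Dose=10mg, Effect=severe) − P(Dose=10mg)P(Effect=severe) = 0.073 − 0.189×0.278 = 0.0205.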